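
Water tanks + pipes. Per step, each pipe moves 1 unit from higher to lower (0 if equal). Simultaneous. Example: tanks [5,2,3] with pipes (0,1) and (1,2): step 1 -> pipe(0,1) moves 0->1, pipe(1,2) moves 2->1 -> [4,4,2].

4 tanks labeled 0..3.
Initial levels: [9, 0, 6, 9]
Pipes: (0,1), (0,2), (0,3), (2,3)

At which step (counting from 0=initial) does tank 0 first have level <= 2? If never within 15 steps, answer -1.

Answer: -1

Derivation:
Step 1: flows [0->1,0->2,0=3,3->2] -> levels [7 1 8 8]
Step 2: flows [0->1,2->0,3->0,2=3] -> levels [8 2 7 7]
Step 3: flows [0->1,0->2,0->3,2=3] -> levels [5 3 8 8]
Step 4: flows [0->1,2->0,3->0,2=3] -> levels [6 4 7 7]
Step 5: flows [0->1,2->0,3->0,2=3] -> levels [7 5 6 6]
Step 6: flows [0->1,0->2,0->3,2=3] -> levels [4 6 7 7]
Step 7: flows [1->0,2->0,3->0,2=3] -> levels [7 5 6 6]
  -> period-2 cycle (repeats step 5); tank 0 never drops to <=2
Tank 0 never reaches <=2 within 15 steps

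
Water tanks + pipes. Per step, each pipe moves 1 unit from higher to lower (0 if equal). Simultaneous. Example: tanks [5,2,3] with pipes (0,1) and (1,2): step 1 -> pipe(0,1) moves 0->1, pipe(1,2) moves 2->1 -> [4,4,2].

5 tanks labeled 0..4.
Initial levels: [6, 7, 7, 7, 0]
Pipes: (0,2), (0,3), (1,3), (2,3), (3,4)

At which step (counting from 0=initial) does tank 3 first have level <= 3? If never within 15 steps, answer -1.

Answer: 3

Derivation:
Step 1: flows [2->0,3->0,1=3,2=3,3->4] -> levels [8 7 6 5 1]
Step 2: flows [0->2,0->3,1->3,2->3,3->4] -> levels [6 6 6 7 2]
Step 3: flows [0=2,3->0,3->1,3->2,3->4] -> levels [7 7 7 3 3]
Tank 3 first reaches <=3 at step 3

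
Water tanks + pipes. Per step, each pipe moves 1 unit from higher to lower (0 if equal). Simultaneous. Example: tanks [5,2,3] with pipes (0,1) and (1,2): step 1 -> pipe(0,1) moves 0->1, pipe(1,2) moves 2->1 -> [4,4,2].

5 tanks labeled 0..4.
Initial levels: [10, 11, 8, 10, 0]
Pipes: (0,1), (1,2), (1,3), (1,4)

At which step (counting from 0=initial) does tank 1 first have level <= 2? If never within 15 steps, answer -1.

Step 1: flows [1->0,1->2,1->3,1->4] -> levels [11 7 9 11 1]
Step 2: flows [0->1,2->1,3->1,1->4] -> levels [10 9 8 10 2]
Step 3: flows [0->1,1->2,3->1,1->4] -> levels [9 9 9 9 3]
Step 4: flows [0=1,1=2,1=3,1->4] -> levels [9 8 9 9 4]
Step 5: flows [0->1,2->1,3->1,1->4] -> levels [8 10 8 8 5]
Step 6: flows [1->0,1->2,1->3,1->4] -> levels [9 6 9 9 6]
Step 7: flows [0->1,2->1,3->1,1=4] -> levels [8 9 8 8 6]
Step 8: flows [1->0,1->2,1->3,1->4] -> levels [9 5 9 9 7]
Step 9: flows [0->1,2->1,3->1,4->1] -> levels [8 9 8 8 6]
  -> period-2 cycle (repeats step 7); tank 1 never drops to <=2
Tank 1 never reaches <=2 within 15 steps

Answer: -1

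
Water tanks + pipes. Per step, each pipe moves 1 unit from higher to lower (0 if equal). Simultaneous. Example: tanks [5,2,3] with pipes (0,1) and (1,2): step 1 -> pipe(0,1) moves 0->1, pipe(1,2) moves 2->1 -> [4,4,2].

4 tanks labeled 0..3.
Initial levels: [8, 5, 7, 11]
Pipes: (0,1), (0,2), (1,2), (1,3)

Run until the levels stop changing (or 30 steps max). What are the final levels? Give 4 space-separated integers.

Step 1: flows [0->1,0->2,2->1,3->1] -> levels [6 8 7 10]
Step 2: flows [1->0,2->0,1->2,3->1] -> levels [8 7 7 9]
Step 3: flows [0->1,0->2,1=2,3->1] -> levels [6 9 8 8]
Step 4: flows [1->0,2->0,1->2,1->3] -> levels [8 6 8 9]
Step 5: flows [0->1,0=2,2->1,3->1] -> levels [7 9 7 8]
Step 6: flows [1->0,0=2,1->2,1->3] -> levels [8 6 8 9]
  -> period-2 cycle: step 6 state = step 4 state; never stabilizes
  -> state at step 30: (30-4) mod 2 = 0, same as step 4 -> [8 6 8 9]

Answer: 8 6 8 9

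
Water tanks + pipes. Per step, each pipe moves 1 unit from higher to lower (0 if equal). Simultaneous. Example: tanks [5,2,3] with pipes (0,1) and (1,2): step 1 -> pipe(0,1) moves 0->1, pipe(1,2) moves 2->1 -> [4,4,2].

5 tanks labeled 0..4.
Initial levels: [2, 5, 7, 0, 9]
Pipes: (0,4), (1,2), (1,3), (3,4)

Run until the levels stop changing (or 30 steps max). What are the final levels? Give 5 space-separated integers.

Answer: 4 6 4 4 5

Derivation:
Step 1: flows [4->0,2->1,1->3,4->3] -> levels [3 5 6 2 7]
Step 2: flows [4->0,2->1,1->3,4->3] -> levels [4 5 5 4 5]
Step 3: flows [4->0,1=2,1->3,4->3] -> levels [5 4 5 6 3]
Step 4: flows [0->4,2->1,3->1,3->4] -> levels [4 6 4 4 5]
Step 5: flows [4->0,1->2,1->3,4->3] -> levels [5 4 5 6 3]
  -> period-2 cycle: step 5 state = step 3 state; never stabilizes
  -> state at step 30: (30-3) mod 2 = 1, same as step 4 -> [4 6 4 4 5]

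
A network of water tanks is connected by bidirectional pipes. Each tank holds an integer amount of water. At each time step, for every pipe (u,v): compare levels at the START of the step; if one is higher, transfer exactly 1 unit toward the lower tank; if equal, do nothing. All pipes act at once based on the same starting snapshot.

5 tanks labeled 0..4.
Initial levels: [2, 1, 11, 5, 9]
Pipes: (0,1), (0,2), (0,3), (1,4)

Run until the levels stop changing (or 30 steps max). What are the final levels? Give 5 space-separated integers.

Step 1: flows [0->1,2->0,3->0,4->1] -> levels [3 3 10 4 8]
Step 2: flows [0=1,2->0,3->0,4->1] -> levels [5 4 9 3 7]
Step 3: flows [0->1,2->0,0->3,4->1] -> levels [4 6 8 4 6]
Step 4: flows [1->0,2->0,0=3,1=4] -> levels [6 5 7 4 6]
Step 5: flows [0->1,2->0,0->3,4->1] -> levels [5 7 6 5 5]
Step 6: flows [1->0,2->0,0=3,1->4] -> levels [7 5 5 5 6]
Step 7: flows [0->1,0->2,0->3,4->1] -> levels [4 7 6 6 5]
Step 8: flows [1->0,2->0,3->0,1->4] -> levels [7 5 5 5 6]
  -> period-2 cycle: step 8 state = step 6 state; never stabilizes
  -> state at step 30: (30-6) mod 2 = 0, same as step 6 -> [7 5 5 5 6]

Answer: 7 5 5 5 6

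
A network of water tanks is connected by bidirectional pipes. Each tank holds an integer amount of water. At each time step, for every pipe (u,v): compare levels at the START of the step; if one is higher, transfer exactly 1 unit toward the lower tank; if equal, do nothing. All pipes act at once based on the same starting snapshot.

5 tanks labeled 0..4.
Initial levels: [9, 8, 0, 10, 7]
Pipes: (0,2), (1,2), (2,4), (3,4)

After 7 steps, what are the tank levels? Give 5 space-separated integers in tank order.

Step 1: flows [0->2,1->2,4->2,3->4] -> levels [8 7 3 9 7]
Step 2: flows [0->2,1->2,4->2,3->4] -> levels [7 6 6 8 7]
Step 3: flows [0->2,1=2,4->2,3->4] -> levels [6 6 8 7 7]
Step 4: flows [2->0,2->1,2->4,3=4] -> levels [7 7 5 7 8]
Step 5: flows [0->2,1->2,4->2,4->3] -> levels [6 6 8 8 6]
Step 6: flows [2->0,2->1,2->4,3->4] -> levels [7 7 5 7 8]
  -> period-2 cycle: step 6 state = step 4 state
  -> state at step 7: (7-4) mod 2 = 1, same as step 5 -> [6 6 8 8 6]

Answer: 6 6 8 8 6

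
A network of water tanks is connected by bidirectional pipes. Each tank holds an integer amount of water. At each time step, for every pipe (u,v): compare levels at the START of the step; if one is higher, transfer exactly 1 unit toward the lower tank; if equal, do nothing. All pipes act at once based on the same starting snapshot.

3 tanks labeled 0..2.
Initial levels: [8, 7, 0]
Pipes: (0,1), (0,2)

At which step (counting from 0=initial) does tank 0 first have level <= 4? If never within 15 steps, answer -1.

Answer: -1

Derivation:
Step 1: flows [0->1,0->2] -> levels [6 8 1]
Step 2: flows [1->0,0->2] -> levels [6 7 2]
Step 3: flows [1->0,0->2] -> levels [6 6 3]
Step 4: flows [0=1,0->2] -> levels [5 6 4]
Step 5: flows [1->0,0->2] -> levels [5 5 5]
Step 6: flows [0=1,0=2] -> levels [5 5 5]
  -> stable; tank 0 stays at 5 > 4
Tank 0 never reaches <=4 within 15 steps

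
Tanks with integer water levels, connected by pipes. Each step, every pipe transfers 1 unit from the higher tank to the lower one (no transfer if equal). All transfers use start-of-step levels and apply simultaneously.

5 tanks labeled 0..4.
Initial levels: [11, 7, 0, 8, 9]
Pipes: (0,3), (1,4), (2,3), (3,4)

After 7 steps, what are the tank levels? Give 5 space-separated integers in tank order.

Answer: 7 8 7 7 6

Derivation:
Step 1: flows [0->3,4->1,3->2,4->3] -> levels [10 8 1 9 7]
Step 2: flows [0->3,1->4,3->2,3->4] -> levels [9 7 2 8 9]
Step 3: flows [0->3,4->1,3->2,4->3] -> levels [8 8 3 9 7]
Step 4: flows [3->0,1->4,3->2,3->4] -> levels [9 7 4 6 9]
Step 5: flows [0->3,4->1,3->2,4->3] -> levels [8 8 5 7 7]
Step 6: flows [0->3,1->4,3->2,3=4] -> levels [7 7 6 7 8]
Step 7: flows [0=3,4->1,3->2,4->3] -> levels [7 8 7 7 6]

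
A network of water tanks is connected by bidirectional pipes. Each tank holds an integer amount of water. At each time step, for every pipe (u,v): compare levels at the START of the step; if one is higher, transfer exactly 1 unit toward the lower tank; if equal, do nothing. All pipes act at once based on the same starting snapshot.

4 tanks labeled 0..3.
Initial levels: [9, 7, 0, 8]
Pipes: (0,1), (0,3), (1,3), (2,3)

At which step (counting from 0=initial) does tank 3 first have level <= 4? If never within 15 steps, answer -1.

Step 1: flows [0->1,0->3,3->1,3->2] -> levels [7 9 1 7]
Step 2: flows [1->0,0=3,1->3,3->2] -> levels [8 7 2 7]
Step 3: flows [0->1,0->3,1=3,3->2] -> levels [6 8 3 7]
Step 4: flows [1->0,3->0,1->3,3->2] -> levels [8 6 4 6]
Step 5: flows [0->1,0->3,1=3,3->2] -> levels [6 7 5 6]
Step 6: flows [1->0,0=3,1->3,3->2] -> levels [7 5 6 6]
Step 7: flows [0->1,0->3,3->1,2=3] -> levels [5 7 6 6]
Step 8: flows [1->0,3->0,1->3,2=3] -> levels [7 5 6 6]
  -> period-2 cycle (repeats step 6); tank 3 never drops to <=4
Tank 3 never reaches <=4 within 15 steps

Answer: -1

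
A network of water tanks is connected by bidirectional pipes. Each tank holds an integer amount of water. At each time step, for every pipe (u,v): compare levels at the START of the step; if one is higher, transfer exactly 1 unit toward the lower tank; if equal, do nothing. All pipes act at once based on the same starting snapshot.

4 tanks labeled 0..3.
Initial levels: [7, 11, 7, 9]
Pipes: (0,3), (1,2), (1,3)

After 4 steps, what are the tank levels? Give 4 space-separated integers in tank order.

Answer: 9 8 9 8

Derivation:
Step 1: flows [3->0,1->2,1->3] -> levels [8 9 8 9]
Step 2: flows [3->0,1->2,1=3] -> levels [9 8 9 8]
Step 3: flows [0->3,2->1,1=3] -> levels [8 9 8 9]
  -> period-2 cycle: step 3 state = step 1 state
  -> state at step 4: (4-1) mod 2 = 1, same as step 2 -> [9 8 9 8]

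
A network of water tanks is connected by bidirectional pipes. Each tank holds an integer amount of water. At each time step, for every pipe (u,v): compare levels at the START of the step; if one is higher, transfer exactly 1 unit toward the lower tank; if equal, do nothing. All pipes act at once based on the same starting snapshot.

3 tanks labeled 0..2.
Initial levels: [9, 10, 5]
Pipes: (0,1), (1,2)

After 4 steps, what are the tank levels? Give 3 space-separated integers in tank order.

Answer: 8 8 8

Derivation:
Step 1: flows [1->0,1->2] -> levels [10 8 6]
Step 2: flows [0->1,1->2] -> levels [9 8 7]
Step 3: flows [0->1,1->2] -> levels [8 8 8]
Step 4: flows [0=1,1=2] -> levels [8 8 8]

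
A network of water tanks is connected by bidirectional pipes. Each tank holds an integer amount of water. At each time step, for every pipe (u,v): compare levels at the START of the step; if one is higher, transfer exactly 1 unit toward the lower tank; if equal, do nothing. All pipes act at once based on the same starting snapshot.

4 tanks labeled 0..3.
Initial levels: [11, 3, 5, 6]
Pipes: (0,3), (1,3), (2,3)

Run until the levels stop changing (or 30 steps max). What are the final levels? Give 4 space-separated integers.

Step 1: flows [0->3,3->1,3->2] -> levels [10 4 6 5]
Step 2: flows [0->3,3->1,2->3] -> levels [9 5 5 6]
Step 3: flows [0->3,3->1,3->2] -> levels [8 6 6 5]
Step 4: flows [0->3,1->3,2->3] -> levels [7 5 5 8]
Step 5: flows [3->0,3->1,3->2] -> levels [8 6 6 5]
  -> period-2 cycle: step 5 state = step 3 state; never stabilizes
  -> state at step 30: (30-3) mod 2 = 1, same as step 4 -> [7 5 5 8]

Answer: 7 5 5 8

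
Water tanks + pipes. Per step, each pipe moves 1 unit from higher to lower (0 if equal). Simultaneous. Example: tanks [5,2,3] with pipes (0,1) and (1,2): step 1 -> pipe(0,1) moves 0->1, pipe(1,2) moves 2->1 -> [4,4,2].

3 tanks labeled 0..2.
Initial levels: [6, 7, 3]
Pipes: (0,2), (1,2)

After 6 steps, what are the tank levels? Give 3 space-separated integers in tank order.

Answer: 5 5 6

Derivation:
Step 1: flows [0->2,1->2] -> levels [5 6 5]
Step 2: flows [0=2,1->2] -> levels [5 5 6]
Step 3: flows [2->0,2->1] -> levels [6 6 4]
Step 4: flows [0->2,1->2] -> levels [5 5 6]
  -> period-2 cycle: step 4 state = step 2 state
  -> state at step 6: (6-2) mod 2 = 0, same as step 2 -> [5 5 6]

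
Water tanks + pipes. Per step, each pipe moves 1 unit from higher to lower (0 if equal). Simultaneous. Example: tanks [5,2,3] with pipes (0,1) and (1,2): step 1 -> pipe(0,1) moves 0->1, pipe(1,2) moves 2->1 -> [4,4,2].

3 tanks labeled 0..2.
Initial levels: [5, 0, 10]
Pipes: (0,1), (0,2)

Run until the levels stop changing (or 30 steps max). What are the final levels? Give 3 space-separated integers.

Step 1: flows [0->1,2->0] -> levels [5 1 9]
Step 2: flows [0->1,2->0] -> levels [5 2 8]
Step 3: flows [0->1,2->0] -> levels [5 3 7]
Step 4: flows [0->1,2->0] -> levels [5 4 6]
Step 5: flows [0->1,2->0] -> levels [5 5 5]
Step 6: flows [0=1,0=2] -> levels [5 5 5]
  -> stable (no change)

Answer: 5 5 5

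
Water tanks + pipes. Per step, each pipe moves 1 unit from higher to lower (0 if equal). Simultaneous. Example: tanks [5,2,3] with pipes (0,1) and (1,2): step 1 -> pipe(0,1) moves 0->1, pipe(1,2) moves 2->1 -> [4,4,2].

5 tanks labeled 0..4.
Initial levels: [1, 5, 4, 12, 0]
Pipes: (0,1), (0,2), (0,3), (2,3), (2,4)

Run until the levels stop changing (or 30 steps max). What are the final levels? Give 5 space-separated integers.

Answer: 3 5 6 4 4

Derivation:
Step 1: flows [1->0,2->0,3->0,3->2,2->4] -> levels [4 4 3 10 1]
Step 2: flows [0=1,0->2,3->0,3->2,2->4] -> levels [4 4 4 8 2]
Step 3: flows [0=1,0=2,3->0,3->2,2->4] -> levels [5 4 4 6 3]
Step 4: flows [0->1,0->2,3->0,3->2,2->4] -> levels [4 5 5 4 4]
Step 5: flows [1->0,2->0,0=3,2->3,2->4] -> levels [6 4 2 5 5]
Step 6: flows [0->1,0->2,0->3,3->2,4->2] -> levels [3 5 5 5 4]
Step 7: flows [1->0,2->0,3->0,2=3,2->4] -> levels [6 4 3 4 5]
Step 8: flows [0->1,0->2,0->3,3->2,4->2] -> levels [3 5 6 4 4]
Step 9: flows [1->0,2->0,3->0,2->3,2->4] -> levels [6 4 3 4 5]
  -> period-2 cycle: step 9 state = step 7 state; never stabilizes
  -> state at step 30: (30-7) mod 2 = 1, same as step 8 -> [3 5 6 4 4]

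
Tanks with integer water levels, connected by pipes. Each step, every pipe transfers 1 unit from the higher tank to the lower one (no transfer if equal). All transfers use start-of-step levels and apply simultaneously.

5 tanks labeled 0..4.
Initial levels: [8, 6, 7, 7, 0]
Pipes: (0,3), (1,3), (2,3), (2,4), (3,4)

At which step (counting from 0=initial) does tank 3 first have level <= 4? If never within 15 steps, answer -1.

Step 1: flows [0->3,3->1,2=3,2->4,3->4] -> levels [7 7 6 6 2]
Step 2: flows [0->3,1->3,2=3,2->4,3->4] -> levels [6 6 5 7 4]
Step 3: flows [3->0,3->1,3->2,2->4,3->4] -> levels [7 7 5 3 6]
Tank 3 first reaches <=4 at step 3

Answer: 3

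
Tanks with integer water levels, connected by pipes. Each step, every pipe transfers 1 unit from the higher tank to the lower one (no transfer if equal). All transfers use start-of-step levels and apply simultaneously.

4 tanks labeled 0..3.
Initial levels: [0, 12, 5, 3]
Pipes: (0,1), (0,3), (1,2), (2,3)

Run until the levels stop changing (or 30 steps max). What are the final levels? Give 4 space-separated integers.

Answer: 6 4 6 4

Derivation:
Step 1: flows [1->0,3->0,1->2,2->3] -> levels [2 10 5 3]
Step 2: flows [1->0,3->0,1->2,2->3] -> levels [4 8 5 3]
Step 3: flows [1->0,0->3,1->2,2->3] -> levels [4 6 5 5]
Step 4: flows [1->0,3->0,1->2,2=3] -> levels [6 4 6 4]
Step 5: flows [0->1,0->3,2->1,2->3] -> levels [4 6 4 6]
Step 6: flows [1->0,3->0,1->2,3->2] -> levels [6 4 6 4]
  -> period-2 cycle: step 6 state = step 4 state; never stabilizes
  -> state at step 30: (30-4) mod 2 = 0, same as step 4 -> [6 4 6 4]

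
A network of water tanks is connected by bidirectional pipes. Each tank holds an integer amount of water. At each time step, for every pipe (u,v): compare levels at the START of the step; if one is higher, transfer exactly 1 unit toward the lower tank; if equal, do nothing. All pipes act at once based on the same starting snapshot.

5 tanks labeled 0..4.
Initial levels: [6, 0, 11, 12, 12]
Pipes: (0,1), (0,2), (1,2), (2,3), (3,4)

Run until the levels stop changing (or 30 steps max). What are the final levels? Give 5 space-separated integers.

Answer: 8 8 7 10 8

Derivation:
Step 1: flows [0->1,2->0,2->1,3->2,3=4] -> levels [6 2 10 11 12]
Step 2: flows [0->1,2->0,2->1,3->2,4->3] -> levels [6 4 9 11 11]
Step 3: flows [0->1,2->0,2->1,3->2,3=4] -> levels [6 6 8 10 11]
Step 4: flows [0=1,2->0,2->1,3->2,4->3] -> levels [7 7 7 10 10]
Step 5: flows [0=1,0=2,1=2,3->2,3=4] -> levels [7 7 8 9 10]
Step 6: flows [0=1,2->0,2->1,3->2,4->3] -> levels [8 8 7 9 9]
Step 7: flows [0=1,0->2,1->2,3->2,3=4] -> levels [7 7 10 8 9]
Step 8: flows [0=1,2->0,2->1,2->3,4->3] -> levels [8 8 7 10 8]
Step 9: flows [0=1,0->2,1->2,3->2,3->4] -> levels [7 7 10 8 9]
  -> period-2 cycle: step 9 state = step 7 state; never stabilizes
  -> state at step 30: (30-7) mod 2 = 1, same as step 8 -> [8 8 7 10 8]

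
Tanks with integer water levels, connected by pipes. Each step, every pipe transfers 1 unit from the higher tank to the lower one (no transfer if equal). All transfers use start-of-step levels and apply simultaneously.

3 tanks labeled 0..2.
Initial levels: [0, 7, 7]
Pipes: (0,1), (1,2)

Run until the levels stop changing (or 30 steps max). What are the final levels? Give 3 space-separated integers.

Step 1: flows [1->0,1=2] -> levels [1 6 7]
Step 2: flows [1->0,2->1] -> levels [2 6 6]
Step 3: flows [1->0,1=2] -> levels [3 5 6]
Step 4: flows [1->0,2->1] -> levels [4 5 5]
Step 5: flows [1->0,1=2] -> levels [5 4 5]
Step 6: flows [0->1,2->1] -> levels [4 6 4]
Step 7: flows [1->0,1->2] -> levels [5 4 5]
  -> period-2 cycle: step 7 state = step 5 state; never stabilizes
  -> state at step 30: (30-5) mod 2 = 1, same as step 6 -> [4 6 4]

Answer: 4 6 4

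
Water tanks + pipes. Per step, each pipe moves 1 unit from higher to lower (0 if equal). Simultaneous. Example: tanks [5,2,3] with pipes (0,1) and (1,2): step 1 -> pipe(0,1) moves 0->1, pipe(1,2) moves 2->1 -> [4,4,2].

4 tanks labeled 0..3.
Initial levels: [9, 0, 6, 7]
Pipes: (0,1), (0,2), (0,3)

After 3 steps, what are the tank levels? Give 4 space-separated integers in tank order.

Step 1: flows [0->1,0->2,0->3] -> levels [6 1 7 8]
Step 2: flows [0->1,2->0,3->0] -> levels [7 2 6 7]
Step 3: flows [0->1,0->2,0=3] -> levels [5 3 7 7]

Answer: 5 3 7 7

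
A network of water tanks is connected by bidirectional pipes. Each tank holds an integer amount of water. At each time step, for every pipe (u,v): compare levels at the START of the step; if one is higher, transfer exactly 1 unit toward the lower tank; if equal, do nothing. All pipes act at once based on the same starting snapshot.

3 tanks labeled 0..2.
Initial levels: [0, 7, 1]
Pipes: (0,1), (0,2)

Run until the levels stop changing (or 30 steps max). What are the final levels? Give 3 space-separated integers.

Answer: 4 2 2

Derivation:
Step 1: flows [1->0,2->0] -> levels [2 6 0]
Step 2: flows [1->0,0->2] -> levels [2 5 1]
Step 3: flows [1->0,0->2] -> levels [2 4 2]
Step 4: flows [1->0,0=2] -> levels [3 3 2]
Step 5: flows [0=1,0->2] -> levels [2 3 3]
Step 6: flows [1->0,2->0] -> levels [4 2 2]
Step 7: flows [0->1,0->2] -> levels [2 3 3]
  -> period-2 cycle: step 7 state = step 5 state; never stabilizes
  -> state at step 30: (30-5) mod 2 = 1, same as step 6 -> [4 2 2]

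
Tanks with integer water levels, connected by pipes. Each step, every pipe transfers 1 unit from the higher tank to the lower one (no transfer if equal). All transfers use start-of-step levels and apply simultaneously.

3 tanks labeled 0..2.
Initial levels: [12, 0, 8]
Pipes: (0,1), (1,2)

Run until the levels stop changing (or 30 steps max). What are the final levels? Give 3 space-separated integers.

Answer: 7 6 7

Derivation:
Step 1: flows [0->1,2->1] -> levels [11 2 7]
Step 2: flows [0->1,2->1] -> levels [10 4 6]
Step 3: flows [0->1,2->1] -> levels [9 6 5]
Step 4: flows [0->1,1->2] -> levels [8 6 6]
Step 5: flows [0->1,1=2] -> levels [7 7 6]
Step 6: flows [0=1,1->2] -> levels [7 6 7]
Step 7: flows [0->1,2->1] -> levels [6 8 6]
Step 8: flows [1->0,1->2] -> levels [7 6 7]
  -> period-2 cycle: step 8 state = step 6 state; never stabilizes
  -> state at step 30: (30-6) mod 2 = 0, same as step 6 -> [7 6 7]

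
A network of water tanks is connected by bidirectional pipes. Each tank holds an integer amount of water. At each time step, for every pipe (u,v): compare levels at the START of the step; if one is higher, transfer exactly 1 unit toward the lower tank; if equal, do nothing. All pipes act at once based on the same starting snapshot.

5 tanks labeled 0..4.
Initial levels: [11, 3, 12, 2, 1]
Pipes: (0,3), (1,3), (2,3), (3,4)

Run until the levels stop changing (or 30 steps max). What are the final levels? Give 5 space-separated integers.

Step 1: flows [0->3,1->3,2->3,3->4] -> levels [10 2 11 4 2]
Step 2: flows [0->3,3->1,2->3,3->4] -> levels [9 3 10 4 3]
Step 3: flows [0->3,3->1,2->3,3->4] -> levels [8 4 9 4 4]
Step 4: flows [0->3,1=3,2->3,3=4] -> levels [7 4 8 6 4]
Step 5: flows [0->3,3->1,2->3,3->4] -> levels [6 5 7 6 5]
Step 6: flows [0=3,3->1,2->3,3->4] -> levels [6 6 6 5 6]
Step 7: flows [0->3,1->3,2->3,4->3] -> levels [5 5 5 9 5]
Step 8: flows [3->0,3->1,3->2,3->4] -> levels [6 6 6 5 6]
  -> period-2 cycle: step 8 state = step 6 state; never stabilizes
  -> state at step 30: (30-6) mod 2 = 0, same as step 6 -> [6 6 6 5 6]

Answer: 6 6 6 5 6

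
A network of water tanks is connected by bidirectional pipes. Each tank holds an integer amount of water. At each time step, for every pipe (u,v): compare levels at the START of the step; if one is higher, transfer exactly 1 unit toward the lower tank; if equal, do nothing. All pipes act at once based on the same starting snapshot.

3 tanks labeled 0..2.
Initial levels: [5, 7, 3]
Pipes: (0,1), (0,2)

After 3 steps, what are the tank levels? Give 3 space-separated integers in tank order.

Step 1: flows [1->0,0->2] -> levels [5 6 4]
Step 2: flows [1->0,0->2] -> levels [5 5 5]
Step 3: flows [0=1,0=2] -> levels [5 5 5]

Answer: 5 5 5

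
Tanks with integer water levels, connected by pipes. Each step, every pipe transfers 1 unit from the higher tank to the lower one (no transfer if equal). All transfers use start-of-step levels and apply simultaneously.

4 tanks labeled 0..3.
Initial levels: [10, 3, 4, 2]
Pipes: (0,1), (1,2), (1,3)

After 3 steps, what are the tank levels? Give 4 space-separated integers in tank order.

Answer: 7 6 3 3

Derivation:
Step 1: flows [0->1,2->1,1->3] -> levels [9 4 3 3]
Step 2: flows [0->1,1->2,1->3] -> levels [8 3 4 4]
Step 3: flows [0->1,2->1,3->1] -> levels [7 6 3 3]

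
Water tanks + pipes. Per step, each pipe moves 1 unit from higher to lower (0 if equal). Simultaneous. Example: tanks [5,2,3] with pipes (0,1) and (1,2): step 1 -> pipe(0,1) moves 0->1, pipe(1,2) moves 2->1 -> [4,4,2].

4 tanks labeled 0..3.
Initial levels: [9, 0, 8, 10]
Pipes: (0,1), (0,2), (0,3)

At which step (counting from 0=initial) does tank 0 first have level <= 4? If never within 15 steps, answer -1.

Answer: -1

Derivation:
Step 1: flows [0->1,0->2,3->0] -> levels [8 1 9 9]
Step 2: flows [0->1,2->0,3->0] -> levels [9 2 8 8]
Step 3: flows [0->1,0->2,0->3] -> levels [6 3 9 9]
Step 4: flows [0->1,2->0,3->0] -> levels [7 4 8 8]
Step 5: flows [0->1,2->0,3->0] -> levels [8 5 7 7]
Step 6: flows [0->1,0->2,0->3] -> levels [5 6 8 8]
Step 7: flows [1->0,2->0,3->0] -> levels [8 5 7 7]
  -> period-2 cycle (repeats step 5); tank 0 never drops to <=4
Tank 0 never reaches <=4 within 15 steps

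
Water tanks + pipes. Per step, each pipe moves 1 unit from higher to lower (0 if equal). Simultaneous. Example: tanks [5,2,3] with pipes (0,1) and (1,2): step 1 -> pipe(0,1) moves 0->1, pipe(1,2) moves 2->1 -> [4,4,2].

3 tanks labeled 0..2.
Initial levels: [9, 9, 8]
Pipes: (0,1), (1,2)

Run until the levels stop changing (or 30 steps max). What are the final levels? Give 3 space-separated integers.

Answer: 8 10 8

Derivation:
Step 1: flows [0=1,1->2] -> levels [9 8 9]
Step 2: flows [0->1,2->1] -> levels [8 10 8]
Step 3: flows [1->0,1->2] -> levels [9 8 9]
  -> period-2 cycle: step 3 state = step 1 state; never stabilizes
  -> state at step 30: (30-1) mod 2 = 1, same as step 2 -> [8 10 8]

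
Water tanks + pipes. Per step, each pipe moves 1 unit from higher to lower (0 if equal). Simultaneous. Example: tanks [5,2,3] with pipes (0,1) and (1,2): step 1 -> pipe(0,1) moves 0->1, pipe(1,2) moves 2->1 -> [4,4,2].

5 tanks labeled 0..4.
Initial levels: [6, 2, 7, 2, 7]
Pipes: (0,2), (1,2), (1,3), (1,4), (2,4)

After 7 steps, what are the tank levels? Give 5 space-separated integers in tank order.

Step 1: flows [2->0,2->1,1=3,4->1,2=4] -> levels [7 4 5 2 6]
Step 2: flows [0->2,2->1,1->3,4->1,4->2] -> levels [6 5 6 3 4]
Step 3: flows [0=2,2->1,1->3,1->4,2->4] -> levels [6 4 4 4 6]
Step 4: flows [0->2,1=2,1=3,4->1,4->2] -> levels [5 5 6 4 4]
Step 5: flows [2->0,2->1,1->3,1->4,2->4] -> levels [6 4 3 5 6]
Step 6: flows [0->2,1->2,3->1,4->1,4->2] -> levels [5 5 6 4 4]
  -> period-2 cycle: step 6 state = step 4 state
  -> state at step 7: (7-4) mod 2 = 1, same as step 5 -> [6 4 3 5 6]

Answer: 6 4 3 5 6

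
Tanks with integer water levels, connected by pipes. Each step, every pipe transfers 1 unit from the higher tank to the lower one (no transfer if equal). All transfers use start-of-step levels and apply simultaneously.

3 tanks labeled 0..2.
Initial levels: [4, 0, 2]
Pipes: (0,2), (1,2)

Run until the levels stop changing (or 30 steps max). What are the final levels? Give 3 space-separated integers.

Step 1: flows [0->2,2->1] -> levels [3 1 2]
Step 2: flows [0->2,2->1] -> levels [2 2 2]
Step 3: flows [0=2,1=2] -> levels [2 2 2]
  -> stable (no change)

Answer: 2 2 2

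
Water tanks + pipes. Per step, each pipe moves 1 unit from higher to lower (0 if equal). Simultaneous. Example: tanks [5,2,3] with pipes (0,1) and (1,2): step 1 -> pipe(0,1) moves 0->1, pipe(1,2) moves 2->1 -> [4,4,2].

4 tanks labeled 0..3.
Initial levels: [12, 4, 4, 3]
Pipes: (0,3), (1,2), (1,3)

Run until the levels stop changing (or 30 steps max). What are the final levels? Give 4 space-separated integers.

Answer: 6 7 5 5

Derivation:
Step 1: flows [0->3,1=2,1->3] -> levels [11 3 4 5]
Step 2: flows [0->3,2->1,3->1] -> levels [10 5 3 5]
Step 3: flows [0->3,1->2,1=3] -> levels [9 4 4 6]
Step 4: flows [0->3,1=2,3->1] -> levels [8 5 4 6]
Step 5: flows [0->3,1->2,3->1] -> levels [7 5 5 6]
Step 6: flows [0->3,1=2,3->1] -> levels [6 6 5 6]
Step 7: flows [0=3,1->2,1=3] -> levels [6 5 6 6]
Step 8: flows [0=3,2->1,3->1] -> levels [6 7 5 5]
Step 9: flows [0->3,1->2,1->3] -> levels [5 5 6 7]
Step 10: flows [3->0,2->1,3->1] -> levels [6 7 5 5]
  -> period-2 cycle: step 10 state = step 8 state; never stabilizes
  -> state at step 30: (30-8) mod 2 = 0, same as step 8 -> [6 7 5 5]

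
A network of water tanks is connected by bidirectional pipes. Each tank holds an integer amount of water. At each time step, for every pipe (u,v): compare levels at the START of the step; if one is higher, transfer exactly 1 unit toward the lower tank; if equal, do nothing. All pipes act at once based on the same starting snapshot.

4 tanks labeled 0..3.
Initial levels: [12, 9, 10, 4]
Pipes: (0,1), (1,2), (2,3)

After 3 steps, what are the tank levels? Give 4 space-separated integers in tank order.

Answer: 10 10 8 7

Derivation:
Step 1: flows [0->1,2->1,2->3] -> levels [11 11 8 5]
Step 2: flows [0=1,1->2,2->3] -> levels [11 10 8 6]
Step 3: flows [0->1,1->2,2->3] -> levels [10 10 8 7]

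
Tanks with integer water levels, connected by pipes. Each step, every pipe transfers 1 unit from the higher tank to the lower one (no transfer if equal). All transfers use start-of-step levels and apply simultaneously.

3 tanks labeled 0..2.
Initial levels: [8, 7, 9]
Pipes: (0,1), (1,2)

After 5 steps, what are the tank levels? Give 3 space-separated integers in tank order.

Step 1: flows [0->1,2->1] -> levels [7 9 8]
Step 2: flows [1->0,1->2] -> levels [8 7 9]
  -> period-2 cycle: step 2 state = step 0 state
  -> state at step 5: (5-0) mod 2 = 1, same as step 1 -> [7 9 8]

Answer: 7 9 8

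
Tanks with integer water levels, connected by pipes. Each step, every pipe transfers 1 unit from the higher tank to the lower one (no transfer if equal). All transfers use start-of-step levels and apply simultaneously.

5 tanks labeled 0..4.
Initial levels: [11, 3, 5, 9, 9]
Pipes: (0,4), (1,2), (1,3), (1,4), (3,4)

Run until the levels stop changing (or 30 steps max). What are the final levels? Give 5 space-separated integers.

Step 1: flows [0->4,2->1,3->1,4->1,3=4] -> levels [10 6 4 8 9]
Step 2: flows [0->4,1->2,3->1,4->1,4->3] -> levels [9 7 5 8 8]
Step 3: flows [0->4,1->2,3->1,4->1,3=4] -> levels [8 8 6 7 8]
Step 4: flows [0=4,1->2,1->3,1=4,4->3] -> levels [8 6 7 9 7]
Step 5: flows [0->4,2->1,3->1,4->1,3->4] -> levels [7 9 6 7 8]
Step 6: flows [4->0,1->2,1->3,1->4,4->3] -> levels [8 6 7 9 7]
  -> period-2 cycle: step 6 state = step 4 state; never stabilizes
  -> state at step 30: (30-4) mod 2 = 0, same as step 4 -> [8 6 7 9 7]

Answer: 8 6 7 9 7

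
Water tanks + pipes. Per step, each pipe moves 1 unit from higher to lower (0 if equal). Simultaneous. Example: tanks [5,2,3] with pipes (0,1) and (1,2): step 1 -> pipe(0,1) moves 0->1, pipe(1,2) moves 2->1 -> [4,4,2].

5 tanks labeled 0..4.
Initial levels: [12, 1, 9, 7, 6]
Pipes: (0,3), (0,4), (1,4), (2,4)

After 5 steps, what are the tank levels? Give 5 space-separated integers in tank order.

Answer: 8 6 7 8 6

Derivation:
Step 1: flows [0->3,0->4,4->1,2->4] -> levels [10 2 8 8 7]
Step 2: flows [0->3,0->4,4->1,2->4] -> levels [8 3 7 9 8]
Step 3: flows [3->0,0=4,4->1,4->2] -> levels [9 4 8 8 6]
Step 4: flows [0->3,0->4,4->1,2->4] -> levels [7 5 7 9 7]
Step 5: flows [3->0,0=4,4->1,2=4] -> levels [8 6 7 8 6]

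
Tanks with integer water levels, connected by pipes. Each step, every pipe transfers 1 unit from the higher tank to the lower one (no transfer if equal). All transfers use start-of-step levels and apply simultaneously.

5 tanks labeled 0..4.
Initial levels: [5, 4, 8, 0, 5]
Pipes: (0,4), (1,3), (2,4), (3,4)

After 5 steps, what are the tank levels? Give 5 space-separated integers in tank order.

Step 1: flows [0=4,1->3,2->4,4->3] -> levels [5 3 7 2 5]
Step 2: flows [0=4,1->3,2->4,4->3] -> levels [5 2 6 4 5]
Step 3: flows [0=4,3->1,2->4,4->3] -> levels [5 3 5 4 5]
Step 4: flows [0=4,3->1,2=4,4->3] -> levels [5 4 5 4 4]
Step 5: flows [0->4,1=3,2->4,3=4] -> levels [4 4 4 4 6]

Answer: 4 4 4 4 6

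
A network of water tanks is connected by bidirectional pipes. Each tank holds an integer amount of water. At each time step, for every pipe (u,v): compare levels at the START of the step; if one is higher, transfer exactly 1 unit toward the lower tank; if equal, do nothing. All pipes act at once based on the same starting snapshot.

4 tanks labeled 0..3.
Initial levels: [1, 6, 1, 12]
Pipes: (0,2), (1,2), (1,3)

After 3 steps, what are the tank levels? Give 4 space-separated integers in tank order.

Answer: 2 6 3 9

Derivation:
Step 1: flows [0=2,1->2,3->1] -> levels [1 6 2 11]
Step 2: flows [2->0,1->2,3->1] -> levels [2 6 2 10]
Step 3: flows [0=2,1->2,3->1] -> levels [2 6 3 9]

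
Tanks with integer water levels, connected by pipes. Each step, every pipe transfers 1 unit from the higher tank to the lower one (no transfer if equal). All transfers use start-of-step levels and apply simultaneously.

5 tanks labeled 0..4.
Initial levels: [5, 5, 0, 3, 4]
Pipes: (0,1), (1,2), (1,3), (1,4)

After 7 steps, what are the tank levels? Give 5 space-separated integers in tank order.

Answer: 4 2 3 4 4

Derivation:
Step 1: flows [0=1,1->2,1->3,1->4] -> levels [5 2 1 4 5]
Step 2: flows [0->1,1->2,3->1,4->1] -> levels [4 4 2 3 4]
Step 3: flows [0=1,1->2,1->3,1=4] -> levels [4 2 3 4 4]
Step 4: flows [0->1,2->1,3->1,4->1] -> levels [3 6 2 3 3]
Step 5: flows [1->0,1->2,1->3,1->4] -> levels [4 2 3 4 4]
  -> period-2 cycle: step 5 state = step 3 state
  -> state at step 7: (7-3) mod 2 = 0, same as step 3 -> [4 2 3 4 4]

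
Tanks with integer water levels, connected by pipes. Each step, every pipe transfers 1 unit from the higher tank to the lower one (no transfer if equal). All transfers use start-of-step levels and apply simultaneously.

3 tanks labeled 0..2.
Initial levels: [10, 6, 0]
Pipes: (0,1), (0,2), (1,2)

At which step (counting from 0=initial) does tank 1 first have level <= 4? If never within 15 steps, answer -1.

Step 1: flows [0->1,0->2,1->2] -> levels [8 6 2]
Step 2: flows [0->1,0->2,1->2] -> levels [6 6 4]
Step 3: flows [0=1,0->2,1->2] -> levels [5 5 6]
Step 4: flows [0=1,2->0,2->1] -> levels [6 6 4]
  -> period-2 cycle (repeats step 2); tank 1 never drops to <=4
Tank 1 never reaches <=4 within 15 steps

Answer: -1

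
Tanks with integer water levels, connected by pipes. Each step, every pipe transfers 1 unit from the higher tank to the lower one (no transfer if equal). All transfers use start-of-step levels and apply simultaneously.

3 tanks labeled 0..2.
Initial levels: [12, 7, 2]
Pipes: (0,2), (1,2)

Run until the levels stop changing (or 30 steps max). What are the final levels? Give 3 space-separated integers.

Step 1: flows [0->2,1->2] -> levels [11 6 4]
Step 2: flows [0->2,1->2] -> levels [10 5 6]
Step 3: flows [0->2,2->1] -> levels [9 6 6]
Step 4: flows [0->2,1=2] -> levels [8 6 7]
Step 5: flows [0->2,2->1] -> levels [7 7 7]
Step 6: flows [0=2,1=2] -> levels [7 7 7]
  -> stable (no change)

Answer: 7 7 7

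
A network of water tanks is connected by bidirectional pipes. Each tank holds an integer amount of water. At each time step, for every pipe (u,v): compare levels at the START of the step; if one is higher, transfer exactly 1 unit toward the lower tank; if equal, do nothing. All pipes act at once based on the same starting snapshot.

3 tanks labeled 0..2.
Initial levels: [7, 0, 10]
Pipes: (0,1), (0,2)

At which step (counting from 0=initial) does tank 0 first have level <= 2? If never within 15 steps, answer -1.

Step 1: flows [0->1,2->0] -> levels [7 1 9]
Step 2: flows [0->1,2->0] -> levels [7 2 8]
Step 3: flows [0->1,2->0] -> levels [7 3 7]
Step 4: flows [0->1,0=2] -> levels [6 4 7]
Step 5: flows [0->1,2->0] -> levels [6 5 6]
Step 6: flows [0->1,0=2] -> levels [5 6 6]
Step 7: flows [1->0,2->0] -> levels [7 5 5]
Step 8: flows [0->1,0->2] -> levels [5 6 6]
  -> period-2 cycle (repeats step 6); tank 0 never drops to <=2
Tank 0 never reaches <=2 within 15 steps

Answer: -1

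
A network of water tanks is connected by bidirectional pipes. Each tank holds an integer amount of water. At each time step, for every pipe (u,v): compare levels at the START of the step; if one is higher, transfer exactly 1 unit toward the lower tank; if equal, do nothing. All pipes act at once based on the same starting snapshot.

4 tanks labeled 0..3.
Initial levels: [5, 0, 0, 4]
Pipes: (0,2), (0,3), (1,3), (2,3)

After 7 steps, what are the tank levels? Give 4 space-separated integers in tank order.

Answer: 2 1 2 4

Derivation:
Step 1: flows [0->2,0->3,3->1,3->2] -> levels [3 1 2 3]
Step 2: flows [0->2,0=3,3->1,3->2] -> levels [2 2 4 1]
Step 3: flows [2->0,0->3,1->3,2->3] -> levels [2 1 2 4]
Step 4: flows [0=2,3->0,3->1,3->2] -> levels [3 2 3 1]
Step 5: flows [0=2,0->3,1->3,2->3] -> levels [2 1 2 4]
  -> period-2 cycle: step 5 state = step 3 state
  -> state at step 7: (7-3) mod 2 = 0, same as step 3 -> [2 1 2 4]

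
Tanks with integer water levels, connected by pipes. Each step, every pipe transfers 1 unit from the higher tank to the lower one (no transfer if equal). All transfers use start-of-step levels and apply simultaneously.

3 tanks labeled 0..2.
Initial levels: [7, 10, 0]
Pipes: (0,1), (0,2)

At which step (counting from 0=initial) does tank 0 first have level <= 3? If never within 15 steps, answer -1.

Step 1: flows [1->0,0->2] -> levels [7 9 1]
Step 2: flows [1->0,0->2] -> levels [7 8 2]
Step 3: flows [1->0,0->2] -> levels [7 7 3]
Step 4: flows [0=1,0->2] -> levels [6 7 4]
Step 5: flows [1->0,0->2] -> levels [6 6 5]
Step 6: flows [0=1,0->2] -> levels [5 6 6]
Step 7: flows [1->0,2->0] -> levels [7 5 5]
Step 8: flows [0->1,0->2] -> levels [5 6 6]
  -> period-2 cycle (repeats step 6); tank 0 never drops to <=3
Tank 0 never reaches <=3 within 15 steps

Answer: -1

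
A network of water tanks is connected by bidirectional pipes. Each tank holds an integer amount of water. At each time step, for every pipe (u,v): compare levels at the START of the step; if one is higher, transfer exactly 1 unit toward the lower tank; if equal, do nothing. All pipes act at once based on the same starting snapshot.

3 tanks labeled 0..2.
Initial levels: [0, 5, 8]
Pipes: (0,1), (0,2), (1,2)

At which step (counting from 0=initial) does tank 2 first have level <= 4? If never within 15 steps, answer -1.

Step 1: flows [1->0,2->0,2->1] -> levels [2 5 6]
Step 2: flows [1->0,2->0,2->1] -> levels [4 5 4]
Tank 2 first reaches <=4 at step 2

Answer: 2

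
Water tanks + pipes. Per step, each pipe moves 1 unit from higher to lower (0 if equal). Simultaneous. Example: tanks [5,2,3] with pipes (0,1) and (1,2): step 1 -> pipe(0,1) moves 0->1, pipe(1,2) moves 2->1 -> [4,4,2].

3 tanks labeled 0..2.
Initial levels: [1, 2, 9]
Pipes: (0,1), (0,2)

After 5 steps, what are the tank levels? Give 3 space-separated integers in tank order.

Answer: 4 4 4

Derivation:
Step 1: flows [1->0,2->0] -> levels [3 1 8]
Step 2: flows [0->1,2->0] -> levels [3 2 7]
Step 3: flows [0->1,2->0] -> levels [3 3 6]
Step 4: flows [0=1,2->0] -> levels [4 3 5]
Step 5: flows [0->1,2->0] -> levels [4 4 4]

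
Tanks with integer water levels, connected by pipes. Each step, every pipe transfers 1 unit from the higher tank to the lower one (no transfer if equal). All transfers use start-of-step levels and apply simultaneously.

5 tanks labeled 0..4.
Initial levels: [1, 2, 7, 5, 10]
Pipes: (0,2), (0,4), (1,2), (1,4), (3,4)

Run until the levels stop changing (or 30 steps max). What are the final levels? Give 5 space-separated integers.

Step 1: flows [2->0,4->0,2->1,4->1,4->3] -> levels [3 4 5 6 7]
Step 2: flows [2->0,4->0,2->1,4->1,4->3] -> levels [5 6 3 7 4]
Step 3: flows [0->2,0->4,1->2,1->4,3->4] -> levels [3 4 5 6 7]
  -> period-2 cycle: step 3 state = step 1 state; never stabilizes
  -> state at step 30: (30-1) mod 2 = 1, same as step 2 -> [5 6 3 7 4]

Answer: 5 6 3 7 4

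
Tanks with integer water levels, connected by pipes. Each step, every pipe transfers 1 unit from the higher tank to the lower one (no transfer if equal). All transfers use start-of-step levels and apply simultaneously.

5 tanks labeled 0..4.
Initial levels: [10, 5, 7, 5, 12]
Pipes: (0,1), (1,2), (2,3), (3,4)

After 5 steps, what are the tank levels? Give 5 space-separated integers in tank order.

Step 1: flows [0->1,2->1,2->3,4->3] -> levels [9 7 5 7 11]
Step 2: flows [0->1,1->2,3->2,4->3] -> levels [8 7 7 7 10]
Step 3: flows [0->1,1=2,2=3,4->3] -> levels [7 8 7 8 9]
Step 4: flows [1->0,1->2,3->2,4->3] -> levels [8 6 9 8 8]
Step 5: flows [0->1,2->1,2->3,3=4] -> levels [7 8 7 9 8]

Answer: 7 8 7 9 8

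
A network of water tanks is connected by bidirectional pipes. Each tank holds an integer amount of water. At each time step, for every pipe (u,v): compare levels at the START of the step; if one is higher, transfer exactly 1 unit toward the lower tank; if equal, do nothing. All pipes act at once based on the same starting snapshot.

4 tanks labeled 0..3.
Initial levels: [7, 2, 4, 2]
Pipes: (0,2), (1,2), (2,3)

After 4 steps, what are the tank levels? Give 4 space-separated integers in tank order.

Answer: 3 3 6 3

Derivation:
Step 1: flows [0->2,2->1,2->3] -> levels [6 3 3 3]
Step 2: flows [0->2,1=2,2=3] -> levels [5 3 4 3]
Step 3: flows [0->2,2->1,2->3] -> levels [4 4 3 4]
Step 4: flows [0->2,1->2,3->2] -> levels [3 3 6 3]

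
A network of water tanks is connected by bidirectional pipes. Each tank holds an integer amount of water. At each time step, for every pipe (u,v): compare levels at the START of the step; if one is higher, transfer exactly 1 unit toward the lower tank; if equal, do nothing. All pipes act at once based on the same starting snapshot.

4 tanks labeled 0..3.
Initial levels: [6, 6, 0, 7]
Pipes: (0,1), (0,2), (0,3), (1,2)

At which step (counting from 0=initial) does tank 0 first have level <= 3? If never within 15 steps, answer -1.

Answer: 4

Derivation:
Step 1: flows [0=1,0->2,3->0,1->2] -> levels [6 5 2 6]
Step 2: flows [0->1,0->2,0=3,1->2] -> levels [4 5 4 6]
Step 3: flows [1->0,0=2,3->0,1->2] -> levels [6 3 5 5]
Step 4: flows [0->1,0->2,0->3,2->1] -> levels [3 5 5 6]
Tank 0 first reaches <=3 at step 4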